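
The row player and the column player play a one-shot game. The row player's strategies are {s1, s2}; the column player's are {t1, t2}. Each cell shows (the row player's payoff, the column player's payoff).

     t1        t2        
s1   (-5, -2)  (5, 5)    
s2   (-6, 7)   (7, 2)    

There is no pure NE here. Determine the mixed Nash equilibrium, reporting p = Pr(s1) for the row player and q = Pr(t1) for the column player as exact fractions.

In a mixed NE each player is indifferent between their pure strategies, so the opponent's mix sets the indifference.
The column player indifferent between t1 and t2: p·(-2) + (1−p)·7 = p·5 + (1−p)·2 ⟹ 7 + (-9)p = 2 + 3p ⟹ p = 5/12.
The row player indifferent between s1 and s2: q·(-5) + (1−q)·5 = q·(-6) + (1−q)·7 ⟹ 5 + (-10)q = 7 + (-13)q ⟹ q = 2/3.

p = 5/12, q = 2/3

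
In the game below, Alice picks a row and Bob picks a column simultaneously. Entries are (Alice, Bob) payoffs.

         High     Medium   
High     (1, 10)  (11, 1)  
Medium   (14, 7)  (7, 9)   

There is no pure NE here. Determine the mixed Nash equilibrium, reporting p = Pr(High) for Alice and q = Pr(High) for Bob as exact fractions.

Each player's mixing probability is pinned down by making the *other* player indifferent.
Bob indifferent between High and Medium: p·10 + (1−p)·7 = p·1 + (1−p)·9 ⟹ 7 + 3p = 9 + (-8)p ⟹ p = 2/11.
Alice indifferent between High and Medium: q·1 + (1−q)·11 = q·14 + (1−q)·7 ⟹ 11 + (-10)q = 7 + 7q ⟹ q = 4/17.

p = 2/11, q = 4/17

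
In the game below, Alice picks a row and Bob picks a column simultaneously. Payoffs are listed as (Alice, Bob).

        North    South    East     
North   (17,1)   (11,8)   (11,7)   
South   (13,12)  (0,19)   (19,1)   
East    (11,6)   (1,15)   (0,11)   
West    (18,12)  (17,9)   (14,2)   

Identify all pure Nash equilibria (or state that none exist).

Find each player's best response to every opponent strategy; NE are the intersections.
Alice's best responses — vs North: West (payoff 18); vs South: West (payoff 17); vs East: South (payoff 19).
Bob's best responses — vs North: South (payoff 8); vs South: South (payoff 19); vs East: South (payoff 15); vs West: North (payoff 12).
The only mutual best response is (West, North); neither player gains by switching there.

(West, North)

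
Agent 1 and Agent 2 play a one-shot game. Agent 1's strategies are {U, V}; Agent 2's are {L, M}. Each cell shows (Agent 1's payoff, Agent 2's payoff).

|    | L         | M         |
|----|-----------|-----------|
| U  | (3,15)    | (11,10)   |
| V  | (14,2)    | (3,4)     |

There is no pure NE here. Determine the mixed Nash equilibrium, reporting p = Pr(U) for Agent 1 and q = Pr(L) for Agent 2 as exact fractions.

p = 2/7, q = 8/19

Each player's mixing probability is pinned down by making the *other* player indifferent.
Agent 2 indifferent between L and M: p·15 + (1−p)·2 = p·10 + (1−p)·4 ⟹ 2 + 13p = 4 + 6p ⟹ p = 2/7.
Agent 1 indifferent between U and V: q·3 + (1−q)·11 = q·14 + (1−q)·3 ⟹ 11 + (-8)q = 3 + 11q ⟹ q = 8/19.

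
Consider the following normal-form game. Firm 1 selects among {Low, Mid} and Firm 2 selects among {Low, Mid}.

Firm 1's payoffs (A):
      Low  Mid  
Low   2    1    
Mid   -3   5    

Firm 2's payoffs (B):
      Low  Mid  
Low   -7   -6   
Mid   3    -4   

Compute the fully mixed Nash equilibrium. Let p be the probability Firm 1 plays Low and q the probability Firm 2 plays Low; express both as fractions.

p = 7/8, q = 4/9

In a mixed NE each player is indifferent between their pure strategies, so the opponent's mix sets the indifference.
Firm 2 indifferent between Low and Mid: p·(-7) + (1−p)·3 = p·(-6) + (1−p)·(-4) ⟹ 3 + (-10)p = (-4) + (-2)p ⟹ p = 7/8.
Firm 1 indifferent between Low and Mid: q·2 + (1−q)·1 = q·(-3) + (1−q)·5 ⟹ 1 + 1q = 5 + (-8)q ⟹ q = 4/9.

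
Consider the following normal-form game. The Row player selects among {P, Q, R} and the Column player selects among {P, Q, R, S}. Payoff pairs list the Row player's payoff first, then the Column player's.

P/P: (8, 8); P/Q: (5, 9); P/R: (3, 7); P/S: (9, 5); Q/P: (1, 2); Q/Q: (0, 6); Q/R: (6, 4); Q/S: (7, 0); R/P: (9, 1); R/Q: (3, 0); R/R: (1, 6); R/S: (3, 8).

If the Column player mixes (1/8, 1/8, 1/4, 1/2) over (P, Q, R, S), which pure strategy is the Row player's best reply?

P

Compute the Row player's expected payoff from each pure strategy against the given mix.
P: (1/8)·8 + (1/8)·5 + (1/4)·3 + (1/2)·9 = 55/8
Q: (1/8)·1 + (1/8)·0 + (1/4)·6 + (1/2)·7 = 41/8
R: (1/8)·9 + (1/8)·3 + (1/4)·1 + (1/2)·3 = 13/4
Highest expected payoff is 55/8, from P.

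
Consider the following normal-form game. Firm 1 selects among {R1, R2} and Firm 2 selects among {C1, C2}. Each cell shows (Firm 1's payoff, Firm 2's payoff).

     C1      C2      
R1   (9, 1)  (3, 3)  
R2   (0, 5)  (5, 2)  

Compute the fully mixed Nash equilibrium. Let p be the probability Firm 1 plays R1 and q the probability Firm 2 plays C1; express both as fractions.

In a mixed NE each player is indifferent between their pure strategies, so the opponent's mix sets the indifference.
Firm 2 indifferent between C1 and C2: p·1 + (1−p)·5 = p·3 + (1−p)·2 ⟹ 5 + (-4)p = 2 + 1p ⟹ p = 3/5.
Firm 1 indifferent between R1 and R2: q·9 + (1−q)·3 = q·0 + (1−q)·5 ⟹ 3 + 6q = 5 + (-5)q ⟹ q = 2/11.

p = 3/5, q = 2/11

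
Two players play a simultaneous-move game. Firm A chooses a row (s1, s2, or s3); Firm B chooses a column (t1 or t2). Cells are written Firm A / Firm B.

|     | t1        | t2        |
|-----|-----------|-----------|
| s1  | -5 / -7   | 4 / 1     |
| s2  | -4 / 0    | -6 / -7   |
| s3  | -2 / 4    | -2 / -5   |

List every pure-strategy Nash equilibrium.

Find each player's best response to every opponent strategy; NE are the intersections.
Firm A's best responses — vs t1: s3 (payoff -2); vs t2: s1 (payoff 4).
Firm B's best responses — vs s1: t2 (payoff 1); vs s2: t1 (payoff 0); vs s3: t1 (payoff 4).
Mutual best responses occur at (s1, t2) and (s3, t1); at each, neither player gains by switching.

(s1, t2) and (s3, t1)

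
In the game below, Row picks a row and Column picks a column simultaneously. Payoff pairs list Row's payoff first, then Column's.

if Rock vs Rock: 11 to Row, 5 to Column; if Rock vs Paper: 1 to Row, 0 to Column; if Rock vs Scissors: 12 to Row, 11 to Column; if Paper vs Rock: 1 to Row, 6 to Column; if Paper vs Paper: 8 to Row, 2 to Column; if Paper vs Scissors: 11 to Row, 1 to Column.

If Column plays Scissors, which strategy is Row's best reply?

With Column fixed at Scissors, Row's payoffs are: Rock → 12, Paper → 11.
The maximum is 12, achieved by Rock.

Rock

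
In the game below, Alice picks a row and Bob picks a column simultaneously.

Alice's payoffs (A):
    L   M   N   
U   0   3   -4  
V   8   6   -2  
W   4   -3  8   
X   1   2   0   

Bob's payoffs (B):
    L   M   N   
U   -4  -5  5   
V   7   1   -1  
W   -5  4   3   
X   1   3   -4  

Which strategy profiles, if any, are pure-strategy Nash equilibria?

(V, L)

Check mutual best responses: a cell is a NE iff neither player can gain by unilaterally deviating.
Alice's best responses — vs L: V (payoff 8); vs M: V (payoff 6); vs N: W (payoff 8).
Bob's best responses — vs U: N (payoff 5); vs V: L (payoff 7); vs W: M (payoff 4); vs X: M (payoff 3).
The only mutual best response is (V, L); neither player gains by switching there.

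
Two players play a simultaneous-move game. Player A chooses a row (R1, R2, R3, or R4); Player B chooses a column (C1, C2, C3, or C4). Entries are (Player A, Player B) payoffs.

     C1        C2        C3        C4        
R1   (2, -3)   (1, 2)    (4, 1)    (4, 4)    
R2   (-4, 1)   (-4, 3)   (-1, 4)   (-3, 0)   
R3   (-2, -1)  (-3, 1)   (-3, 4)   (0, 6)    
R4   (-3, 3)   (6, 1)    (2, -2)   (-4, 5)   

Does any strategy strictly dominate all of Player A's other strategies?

None

A strategy is strictly dominant if it gives Player A a strictly higher payoff than every other strategy, against every choice by the opponent.
R1 is not dominant: against C2, R4 gives 6 > 1.
R2 is not dominant: against C1, R1 gives 2 > -4.
R3 is not dominant: against C1, R1 gives 2 > -2.
R4 is not dominant: against C1, R1 gives 2 > -3.
No single strategy is best against every opponent action.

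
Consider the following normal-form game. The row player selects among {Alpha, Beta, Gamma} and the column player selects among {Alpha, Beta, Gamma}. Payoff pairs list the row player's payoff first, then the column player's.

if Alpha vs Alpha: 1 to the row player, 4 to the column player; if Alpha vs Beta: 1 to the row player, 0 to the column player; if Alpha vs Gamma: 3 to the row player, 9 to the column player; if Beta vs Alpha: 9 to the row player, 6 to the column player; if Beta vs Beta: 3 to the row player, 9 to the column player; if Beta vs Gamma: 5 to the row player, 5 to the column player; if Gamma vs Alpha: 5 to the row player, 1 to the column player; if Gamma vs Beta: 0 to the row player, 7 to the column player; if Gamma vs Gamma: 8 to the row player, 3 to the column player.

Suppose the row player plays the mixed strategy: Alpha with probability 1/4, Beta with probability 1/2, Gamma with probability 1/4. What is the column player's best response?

Beta

Compute the column player's expected payoff from each pure strategy against the given mix.
Alpha: (1/4)·4 + (1/2)·6 + (1/4)·1 = 17/4
Beta: (1/4)·0 + (1/2)·9 + (1/4)·7 = 25/4
Gamma: (1/4)·9 + (1/2)·5 + (1/4)·3 = 11/2
Highest expected payoff is 25/4, from Beta.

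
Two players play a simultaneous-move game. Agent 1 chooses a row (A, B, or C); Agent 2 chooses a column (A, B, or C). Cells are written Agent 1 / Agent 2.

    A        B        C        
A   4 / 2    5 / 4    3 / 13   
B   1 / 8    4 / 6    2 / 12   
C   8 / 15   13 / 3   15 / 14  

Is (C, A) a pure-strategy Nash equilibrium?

Holding Agent 2 at A: Agent 1 gets 8 from C, versus 4 from A, 1 from B. No profitable deviation for Agent 1.
Holding Agent 1 at C: Agent 2 gets 15 from A, versus 3 from B, 14 from C. No profitable deviation for Agent 2 either.

Yes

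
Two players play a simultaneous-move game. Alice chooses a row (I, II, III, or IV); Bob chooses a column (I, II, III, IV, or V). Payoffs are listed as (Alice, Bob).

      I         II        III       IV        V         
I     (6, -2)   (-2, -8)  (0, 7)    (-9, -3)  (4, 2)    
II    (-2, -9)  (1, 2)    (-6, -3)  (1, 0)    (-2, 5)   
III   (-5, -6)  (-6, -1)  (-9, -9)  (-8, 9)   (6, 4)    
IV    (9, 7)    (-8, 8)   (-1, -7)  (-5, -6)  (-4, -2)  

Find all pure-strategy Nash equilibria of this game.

(I, III)

Find each player's best response to every opponent strategy; NE are the intersections.
Alice's best responses — vs I: IV (payoff 9); vs II: II (payoff 1); vs III: I (payoff 0); vs IV: II (payoff 1); vs V: III (payoff 6).
Bob's best responses — vs I: III (payoff 7); vs II: V (payoff 5); vs III: IV (payoff 9); vs IV: II (payoff 8).
The only mutual best response is (I, III); neither player gains by switching there.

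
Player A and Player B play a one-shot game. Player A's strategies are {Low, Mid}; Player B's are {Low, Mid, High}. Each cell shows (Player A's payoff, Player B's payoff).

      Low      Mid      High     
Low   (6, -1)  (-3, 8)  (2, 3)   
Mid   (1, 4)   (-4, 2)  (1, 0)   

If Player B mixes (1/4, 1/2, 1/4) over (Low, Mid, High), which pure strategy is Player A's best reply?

Low

Compute Player A's expected payoff from each pure strategy against the given mix.
Low: (1/4)·6 + (1/2)·(-3) + (1/4)·2 = 1/2
Mid: (1/4)·1 + (1/2)·(-4) + (1/4)·1 = -3/2
Highest expected payoff is 1/2, from Low.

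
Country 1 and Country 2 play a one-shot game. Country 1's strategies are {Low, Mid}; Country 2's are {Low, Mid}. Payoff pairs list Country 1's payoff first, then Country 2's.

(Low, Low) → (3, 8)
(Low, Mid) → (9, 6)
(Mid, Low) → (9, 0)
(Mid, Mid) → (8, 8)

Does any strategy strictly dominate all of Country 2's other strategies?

None

Check whether one of Country 2's strategies beats all alternatives regardless of what the opponent does.
Low is not dominant: against Mid, Mid gives 8 > 0.
Mid is not dominant: against Low, Low gives 8 > 6.
No single strategy is best against every opponent action.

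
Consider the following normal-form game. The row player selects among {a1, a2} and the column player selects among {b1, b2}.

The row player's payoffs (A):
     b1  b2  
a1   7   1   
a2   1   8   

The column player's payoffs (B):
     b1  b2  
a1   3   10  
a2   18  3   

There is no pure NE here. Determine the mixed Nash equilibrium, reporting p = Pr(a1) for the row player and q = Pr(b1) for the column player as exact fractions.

In a mixed NE each player is indifferent between their pure strategies, so the opponent's mix sets the indifference.
The column player indifferent between b1 and b2: p·3 + (1−p)·18 = p·10 + (1−p)·3 ⟹ 18 + (-15)p = 3 + 7p ⟹ p = 15/22.
The row player indifferent between a1 and a2: q·7 + (1−q)·1 = q·1 + (1−q)·8 ⟹ 1 + 6q = 8 + (-7)q ⟹ q = 7/13.

p = 15/22, q = 7/13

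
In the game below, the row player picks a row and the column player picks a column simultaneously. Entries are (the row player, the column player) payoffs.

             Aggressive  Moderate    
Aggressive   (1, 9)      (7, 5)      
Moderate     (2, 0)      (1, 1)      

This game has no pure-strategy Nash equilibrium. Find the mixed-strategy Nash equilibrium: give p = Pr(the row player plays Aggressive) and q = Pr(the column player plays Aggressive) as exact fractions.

In a mixed NE each player is indifferent between their pure strategies, so the opponent's mix sets the indifference.
The column player indifferent between Aggressive and Moderate: p·9 + (1−p)·0 = p·5 + (1−p)·1 ⟹ 0 + 9p = 1 + 4p ⟹ p = 1/5.
The row player indifferent between Aggressive and Moderate: q·1 + (1−q)·7 = q·2 + (1−q)·1 ⟹ 7 + (-6)q = 1 + 1q ⟹ q = 6/7.

p = 1/5, q = 6/7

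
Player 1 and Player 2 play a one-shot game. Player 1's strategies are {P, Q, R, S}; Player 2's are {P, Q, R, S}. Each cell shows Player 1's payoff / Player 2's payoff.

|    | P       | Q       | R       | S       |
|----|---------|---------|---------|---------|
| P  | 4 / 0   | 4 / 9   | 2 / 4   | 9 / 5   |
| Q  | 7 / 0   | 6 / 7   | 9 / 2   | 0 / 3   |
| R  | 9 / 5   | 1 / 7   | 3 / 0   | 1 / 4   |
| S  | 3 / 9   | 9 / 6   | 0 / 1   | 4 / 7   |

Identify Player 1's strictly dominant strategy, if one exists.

No strictly dominant strategy

A strategy is strictly dominant if it gives Player 1 a strictly higher payoff than every other strategy, against every choice by the opponent.
P is not dominant: against P, Q gives 7 > 4.
Q is not dominant: against P, R gives 9 > 7.
R is not dominant: against Q, P gives 4 > 1.
S is not dominant: against P, P gives 4 > 3.
No single strategy is best against every opponent action.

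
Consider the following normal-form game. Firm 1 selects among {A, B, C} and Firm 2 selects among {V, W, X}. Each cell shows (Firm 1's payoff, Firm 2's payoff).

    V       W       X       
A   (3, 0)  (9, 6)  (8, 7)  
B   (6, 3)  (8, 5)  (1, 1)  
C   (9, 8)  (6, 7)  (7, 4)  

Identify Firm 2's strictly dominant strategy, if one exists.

No strictly dominant strategy

A strategy is strictly dominant if it gives Firm 2 a strictly higher payoff than every other strategy, against every choice by the opponent.
V is not dominant: against A, W gives 6 > 0.
W is not dominant: against A, X gives 7 > 6.
X is not dominant: against B, V gives 3 > 1.
No single strategy is best against every opponent action.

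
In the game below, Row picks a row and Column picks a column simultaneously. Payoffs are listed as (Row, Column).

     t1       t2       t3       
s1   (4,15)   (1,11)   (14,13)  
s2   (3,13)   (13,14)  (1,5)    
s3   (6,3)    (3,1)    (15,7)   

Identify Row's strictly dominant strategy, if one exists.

A strategy is strictly dominant if it gives Row a strictly higher payoff than every other strategy, against every choice by the opponent.
s1 is not dominant: against t1, s3 gives 6 > 4.
s2 is not dominant: against t1, s1 gives 4 > 3.
s3 is not dominant: against t2, s2 gives 13 > 3.
No single strategy is best against every opponent action.

No strictly dominant strategy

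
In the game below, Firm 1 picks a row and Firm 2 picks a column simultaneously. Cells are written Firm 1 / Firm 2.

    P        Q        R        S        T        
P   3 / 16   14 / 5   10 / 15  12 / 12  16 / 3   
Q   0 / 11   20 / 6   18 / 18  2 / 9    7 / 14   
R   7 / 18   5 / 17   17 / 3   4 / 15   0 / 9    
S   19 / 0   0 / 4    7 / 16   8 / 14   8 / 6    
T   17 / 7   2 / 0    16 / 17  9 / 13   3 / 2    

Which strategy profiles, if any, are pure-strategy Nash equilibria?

(Q, R)

A profile is a Nash equilibrium when each player is best-responding to the other.
Firm 1's best responses — vs P: S (payoff 19); vs Q: Q (payoff 20); vs R: Q (payoff 18); vs S: P (payoff 12); vs T: P (payoff 16).
Firm 2's best responses — vs P: P (payoff 16); vs Q: R (payoff 18); vs R: P (payoff 18); vs S: R (payoff 16); vs T: R (payoff 17).
The only mutual best response is (Q, R); neither player gains by switching there.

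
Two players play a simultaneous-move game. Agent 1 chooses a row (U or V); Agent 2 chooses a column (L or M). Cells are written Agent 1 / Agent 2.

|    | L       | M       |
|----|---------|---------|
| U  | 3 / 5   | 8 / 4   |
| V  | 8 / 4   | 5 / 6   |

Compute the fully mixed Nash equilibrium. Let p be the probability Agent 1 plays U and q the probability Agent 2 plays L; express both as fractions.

p = 2/3, q = 3/8

In a mixed NE each player is indifferent between their pure strategies, so the opponent's mix sets the indifference.
Agent 2 indifferent between L and M: p·5 + (1−p)·4 = p·4 + (1−p)·6 ⟹ 4 + 1p = 6 + (-2)p ⟹ p = 2/3.
Agent 1 indifferent between U and V: q·3 + (1−q)·8 = q·8 + (1−q)·5 ⟹ 8 + (-5)q = 5 + 3q ⟹ q = 3/8.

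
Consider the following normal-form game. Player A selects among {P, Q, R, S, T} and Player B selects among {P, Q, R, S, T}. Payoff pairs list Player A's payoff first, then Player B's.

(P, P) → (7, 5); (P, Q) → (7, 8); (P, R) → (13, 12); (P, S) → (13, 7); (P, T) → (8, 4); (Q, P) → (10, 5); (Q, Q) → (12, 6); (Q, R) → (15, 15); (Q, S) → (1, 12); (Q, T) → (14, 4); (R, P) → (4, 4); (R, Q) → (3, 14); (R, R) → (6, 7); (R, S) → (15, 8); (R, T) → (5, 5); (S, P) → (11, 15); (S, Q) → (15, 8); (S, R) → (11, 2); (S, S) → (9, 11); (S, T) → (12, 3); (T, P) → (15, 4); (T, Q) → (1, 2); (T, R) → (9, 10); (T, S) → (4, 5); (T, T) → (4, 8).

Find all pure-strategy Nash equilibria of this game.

A profile is a Nash equilibrium when each player is best-responding to the other.
Player A's best responses — vs P: T (payoff 15); vs Q: S (payoff 15); vs R: Q (payoff 15); vs S: R (payoff 15); vs T: Q (payoff 14).
Player B's best responses — vs P: R (payoff 12); vs Q: R (payoff 15); vs R: Q (payoff 14); vs S: P (payoff 15); vs T: R (payoff 10).
The only mutual best response is (Q, R); neither player gains by switching there.

(Q, R)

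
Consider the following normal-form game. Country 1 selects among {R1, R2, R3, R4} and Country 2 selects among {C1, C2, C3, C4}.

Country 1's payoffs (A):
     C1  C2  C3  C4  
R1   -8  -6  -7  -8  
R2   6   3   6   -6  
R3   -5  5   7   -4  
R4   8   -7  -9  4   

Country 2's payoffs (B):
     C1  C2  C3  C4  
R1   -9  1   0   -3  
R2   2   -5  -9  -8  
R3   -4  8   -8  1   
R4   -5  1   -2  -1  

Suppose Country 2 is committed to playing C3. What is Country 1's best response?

R3

With Country 2 fixed at C3, Country 1's payoffs are: R1 → -7, R2 → 6, R3 → 7, R4 → -9.
The maximum is 7, achieved by R3.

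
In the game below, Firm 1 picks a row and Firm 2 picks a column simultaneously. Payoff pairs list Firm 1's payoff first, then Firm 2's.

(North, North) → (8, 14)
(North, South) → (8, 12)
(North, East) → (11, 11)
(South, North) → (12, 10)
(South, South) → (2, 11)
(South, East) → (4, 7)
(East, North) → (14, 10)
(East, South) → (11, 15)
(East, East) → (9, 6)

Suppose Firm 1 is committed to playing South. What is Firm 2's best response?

South

With Firm 1 fixed at South, Firm 2's payoffs are: North → 10, South → 11, East → 7.
The maximum is 11, achieved by South.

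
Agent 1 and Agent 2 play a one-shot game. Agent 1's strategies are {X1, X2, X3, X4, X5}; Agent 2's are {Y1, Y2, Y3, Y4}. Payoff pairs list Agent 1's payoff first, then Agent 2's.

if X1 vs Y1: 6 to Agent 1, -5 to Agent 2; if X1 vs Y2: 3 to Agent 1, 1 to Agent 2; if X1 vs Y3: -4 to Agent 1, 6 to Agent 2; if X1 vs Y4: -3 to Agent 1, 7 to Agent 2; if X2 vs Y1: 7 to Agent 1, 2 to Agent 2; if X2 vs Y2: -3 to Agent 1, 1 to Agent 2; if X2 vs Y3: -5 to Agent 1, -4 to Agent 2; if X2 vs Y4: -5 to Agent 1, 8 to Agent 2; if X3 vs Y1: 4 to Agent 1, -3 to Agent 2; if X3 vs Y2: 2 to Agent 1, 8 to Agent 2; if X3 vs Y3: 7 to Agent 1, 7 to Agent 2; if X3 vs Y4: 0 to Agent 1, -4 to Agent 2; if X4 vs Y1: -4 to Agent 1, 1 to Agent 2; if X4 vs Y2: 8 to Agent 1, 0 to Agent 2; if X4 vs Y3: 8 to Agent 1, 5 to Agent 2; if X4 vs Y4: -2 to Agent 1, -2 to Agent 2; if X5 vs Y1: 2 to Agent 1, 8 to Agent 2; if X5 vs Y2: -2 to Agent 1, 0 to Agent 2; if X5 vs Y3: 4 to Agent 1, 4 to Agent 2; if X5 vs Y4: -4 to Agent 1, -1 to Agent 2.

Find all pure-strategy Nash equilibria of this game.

(X4, Y3)

Find each player's best response to every opponent strategy; NE are the intersections.
Agent 1's best responses — vs Y1: X2 (payoff 7); vs Y2: X4 (payoff 8); vs Y3: X4 (payoff 8); vs Y4: X3 (payoff 0).
Agent 2's best responses — vs X1: Y4 (payoff 7); vs X2: Y4 (payoff 8); vs X3: Y2 (payoff 8); vs X4: Y3 (payoff 5); vs X5: Y1 (payoff 8).
The only mutual best response is (X4, Y3); neither player gains by switching there.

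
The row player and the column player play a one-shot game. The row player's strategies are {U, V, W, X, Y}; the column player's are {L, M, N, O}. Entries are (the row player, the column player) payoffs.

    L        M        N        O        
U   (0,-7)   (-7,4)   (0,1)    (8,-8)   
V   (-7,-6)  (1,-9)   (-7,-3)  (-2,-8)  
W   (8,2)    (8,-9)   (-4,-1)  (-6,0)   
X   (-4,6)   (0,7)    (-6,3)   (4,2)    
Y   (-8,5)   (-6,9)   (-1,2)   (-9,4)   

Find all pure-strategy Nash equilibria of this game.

Find each player's best response to every opponent strategy; NE are the intersections.
The row player's best responses — vs L: W (payoff 8); vs M: W (payoff 8); vs N: U (payoff 0); vs O: U (payoff 8).
The column player's best responses — vs U: M (payoff 4); vs V: N (payoff -3); vs W: L (payoff 2); vs X: M (payoff 7); vs Y: M (payoff 9).
The only mutual best response is (W, L); neither player gains by switching there.

(W, L)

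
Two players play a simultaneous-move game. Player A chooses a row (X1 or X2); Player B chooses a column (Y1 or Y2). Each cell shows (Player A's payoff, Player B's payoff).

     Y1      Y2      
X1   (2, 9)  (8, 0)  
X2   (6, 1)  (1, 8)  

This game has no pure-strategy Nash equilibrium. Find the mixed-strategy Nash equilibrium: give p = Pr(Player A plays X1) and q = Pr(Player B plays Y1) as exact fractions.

In a mixed NE each player is indifferent between their pure strategies, so the opponent's mix sets the indifference.
Player B indifferent between Y1 and Y2: p·9 + (1−p)·1 = p·0 + (1−p)·8 ⟹ 1 + 8p = 8 + (-8)p ⟹ p = 7/16.
Player A indifferent between X1 and X2: q·2 + (1−q)·8 = q·6 + (1−q)·1 ⟹ 8 + (-6)q = 1 + 5q ⟹ q = 7/11.

p = 7/16, q = 7/11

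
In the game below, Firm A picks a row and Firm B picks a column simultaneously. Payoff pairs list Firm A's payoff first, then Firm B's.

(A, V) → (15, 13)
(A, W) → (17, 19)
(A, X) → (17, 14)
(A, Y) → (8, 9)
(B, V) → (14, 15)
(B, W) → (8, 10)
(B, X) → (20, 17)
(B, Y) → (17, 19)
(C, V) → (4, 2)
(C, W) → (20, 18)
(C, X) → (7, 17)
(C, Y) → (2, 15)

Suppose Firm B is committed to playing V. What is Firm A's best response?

A

With Firm B fixed at V, Firm A's payoffs are: A → 15, B → 14, C → 4.
The maximum is 15, achieved by A.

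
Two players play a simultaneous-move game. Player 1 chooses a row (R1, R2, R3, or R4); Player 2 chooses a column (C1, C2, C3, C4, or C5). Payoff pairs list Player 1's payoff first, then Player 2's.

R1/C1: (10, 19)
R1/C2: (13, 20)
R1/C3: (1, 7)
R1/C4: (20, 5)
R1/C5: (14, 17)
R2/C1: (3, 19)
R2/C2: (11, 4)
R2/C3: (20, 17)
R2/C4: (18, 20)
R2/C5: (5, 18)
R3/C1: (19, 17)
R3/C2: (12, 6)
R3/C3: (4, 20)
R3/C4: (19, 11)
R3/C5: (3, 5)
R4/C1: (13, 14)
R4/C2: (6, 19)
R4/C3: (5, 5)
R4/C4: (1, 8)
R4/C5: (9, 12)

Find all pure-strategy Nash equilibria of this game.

(R1, C2)

Check mutual best responses: a cell is a NE iff neither player can gain by unilaterally deviating.
Player 1's best responses — vs C1: R3 (payoff 19); vs C2: R1 (payoff 13); vs C3: R2 (payoff 20); vs C4: R1 (payoff 20); vs C5: R1 (payoff 14).
Player 2's best responses — vs R1: C2 (payoff 20); vs R2: C4 (payoff 20); vs R3: C3 (payoff 20); vs R4: C2 (payoff 19).
The only mutual best response is (R1, C2); neither player gains by switching there.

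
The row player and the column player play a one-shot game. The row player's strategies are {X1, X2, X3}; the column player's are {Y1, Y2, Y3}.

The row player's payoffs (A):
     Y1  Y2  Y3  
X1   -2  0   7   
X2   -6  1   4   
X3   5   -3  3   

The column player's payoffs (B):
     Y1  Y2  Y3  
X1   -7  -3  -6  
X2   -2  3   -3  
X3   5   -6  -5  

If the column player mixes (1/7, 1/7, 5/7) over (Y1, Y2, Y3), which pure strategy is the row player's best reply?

The row player's best reply maximizes expected payoff against the mix.
X1: (1/7)·(-2) + (1/7)·0 + (5/7)·7 = 33/7
X2: (1/7)·(-6) + (1/7)·1 + (5/7)·4 = 15/7
X3: (1/7)·5 + (1/7)·(-3) + (5/7)·3 = 17/7
Highest expected payoff is 33/7, from X1.

X1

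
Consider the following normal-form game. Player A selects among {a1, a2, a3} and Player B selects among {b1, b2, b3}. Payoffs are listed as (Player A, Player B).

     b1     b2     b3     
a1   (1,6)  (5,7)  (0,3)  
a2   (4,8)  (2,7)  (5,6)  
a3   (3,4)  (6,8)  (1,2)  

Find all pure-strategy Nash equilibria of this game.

(a2, b1) and (a3, b2)

A profile is a Nash equilibrium when each player is best-responding to the other.
Player A's best responses — vs b1: a2 (payoff 4); vs b2: a3 (payoff 6); vs b3: a2 (payoff 5).
Player B's best responses — vs a1: b2 (payoff 7); vs a2: b1 (payoff 8); vs a3: b2 (payoff 8).
Mutual best responses occur at (a2, b1) and (a3, b2); at each, neither player gains by switching.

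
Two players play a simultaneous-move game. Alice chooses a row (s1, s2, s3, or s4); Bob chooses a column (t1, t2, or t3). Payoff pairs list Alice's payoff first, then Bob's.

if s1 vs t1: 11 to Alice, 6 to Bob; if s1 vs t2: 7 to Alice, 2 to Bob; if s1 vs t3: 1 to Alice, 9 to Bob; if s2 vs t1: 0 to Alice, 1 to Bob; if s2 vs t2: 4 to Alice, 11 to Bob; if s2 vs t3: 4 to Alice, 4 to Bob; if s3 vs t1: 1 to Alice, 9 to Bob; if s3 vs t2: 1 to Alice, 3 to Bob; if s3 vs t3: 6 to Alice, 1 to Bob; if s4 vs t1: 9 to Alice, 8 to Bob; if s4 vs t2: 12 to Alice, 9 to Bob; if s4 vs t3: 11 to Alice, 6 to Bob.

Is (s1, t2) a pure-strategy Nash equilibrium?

No

Holding Bob at t2: Alice gets 7 from s1 but could get 12 by switching to s4. Alice has a profitable deviation.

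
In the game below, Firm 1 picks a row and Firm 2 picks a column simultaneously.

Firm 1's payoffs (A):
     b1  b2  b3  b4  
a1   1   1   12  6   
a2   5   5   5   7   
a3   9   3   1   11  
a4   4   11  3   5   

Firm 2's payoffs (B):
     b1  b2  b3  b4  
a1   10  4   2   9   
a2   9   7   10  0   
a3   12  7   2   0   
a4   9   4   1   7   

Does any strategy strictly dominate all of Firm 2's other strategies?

Check whether one of Firm 2's strategies beats all alternatives regardless of what the opponent does.
b1 is not dominant: against a2, b3 gives 10 > 9.
b2 is not dominant: against a1, b1 gives 10 > 4.
b3 is not dominant: against a1, b1 gives 10 > 2.
b4 is not dominant: against a1, b1 gives 10 > 9.
No single strategy is best against every opponent action.

None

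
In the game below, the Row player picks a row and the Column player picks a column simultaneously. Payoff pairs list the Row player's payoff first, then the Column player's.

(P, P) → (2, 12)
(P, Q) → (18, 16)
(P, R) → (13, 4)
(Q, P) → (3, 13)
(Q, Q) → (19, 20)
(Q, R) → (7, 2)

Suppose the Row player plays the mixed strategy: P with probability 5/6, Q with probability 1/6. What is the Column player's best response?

Compute the Column player's expected payoff from each pure strategy against the given mix.
P: (5/6)·12 + (1/6)·13 = 73/6
Q: (5/6)·16 + (1/6)·20 = 50/3
R: (5/6)·4 + (1/6)·2 = 11/3
Highest expected payoff is 50/3, from Q.

Q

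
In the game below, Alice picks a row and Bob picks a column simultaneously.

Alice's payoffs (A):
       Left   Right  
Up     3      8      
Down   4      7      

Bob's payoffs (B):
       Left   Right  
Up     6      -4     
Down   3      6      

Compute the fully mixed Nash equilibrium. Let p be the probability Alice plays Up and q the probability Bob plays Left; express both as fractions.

p = 3/13, q = 1/2

Each player's mixing probability is pinned down by making the *other* player indifferent.
Bob indifferent between Left and Right: p·6 + (1−p)·3 = p·(-4) + (1−p)·6 ⟹ 3 + 3p = 6 + (-10)p ⟹ p = 3/13.
Alice indifferent between Up and Down: q·3 + (1−q)·8 = q·4 + (1−q)·7 ⟹ 8 + (-5)q = 7 + (-3)q ⟹ q = 1/2.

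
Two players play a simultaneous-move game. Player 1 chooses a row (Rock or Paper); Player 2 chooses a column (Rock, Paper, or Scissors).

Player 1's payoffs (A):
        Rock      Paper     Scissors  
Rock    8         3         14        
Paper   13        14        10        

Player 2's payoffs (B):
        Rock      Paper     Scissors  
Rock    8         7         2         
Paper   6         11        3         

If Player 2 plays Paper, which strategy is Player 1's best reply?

Paper

With Player 2 fixed at Paper, Player 1's payoffs are: Rock → 3, Paper → 14.
The maximum is 14, achieved by Paper.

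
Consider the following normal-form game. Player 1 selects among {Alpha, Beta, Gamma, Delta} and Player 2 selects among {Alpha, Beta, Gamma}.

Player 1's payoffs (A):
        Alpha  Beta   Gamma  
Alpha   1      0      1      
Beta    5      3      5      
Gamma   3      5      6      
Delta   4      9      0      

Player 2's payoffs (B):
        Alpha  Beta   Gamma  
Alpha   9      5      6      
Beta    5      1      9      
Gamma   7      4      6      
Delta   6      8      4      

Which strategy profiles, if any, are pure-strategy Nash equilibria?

(Delta, Beta)

Find each player's best response to every opponent strategy; NE are the intersections.
Player 1's best responses — vs Alpha: Beta (payoff 5); vs Beta: Delta (payoff 9); vs Gamma: Gamma (payoff 6).
Player 2's best responses — vs Alpha: Alpha (payoff 9); vs Beta: Gamma (payoff 9); vs Gamma: Alpha (payoff 7); vs Delta: Beta (payoff 8).
The only mutual best response is (Delta, Beta); neither player gains by switching there.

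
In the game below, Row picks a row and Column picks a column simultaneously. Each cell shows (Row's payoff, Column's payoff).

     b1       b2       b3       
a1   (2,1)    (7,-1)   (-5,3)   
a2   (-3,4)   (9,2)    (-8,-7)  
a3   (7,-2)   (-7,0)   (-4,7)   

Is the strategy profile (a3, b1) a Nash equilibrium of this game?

No

Holding Column at b1: Row gets 7 from a3, versus 2 from a1, -3 from a2. No profitable deviation for Row.
Holding Row at a3: Column gets -2 from b1 but could get 7 by switching to b3. Column has a profitable deviation.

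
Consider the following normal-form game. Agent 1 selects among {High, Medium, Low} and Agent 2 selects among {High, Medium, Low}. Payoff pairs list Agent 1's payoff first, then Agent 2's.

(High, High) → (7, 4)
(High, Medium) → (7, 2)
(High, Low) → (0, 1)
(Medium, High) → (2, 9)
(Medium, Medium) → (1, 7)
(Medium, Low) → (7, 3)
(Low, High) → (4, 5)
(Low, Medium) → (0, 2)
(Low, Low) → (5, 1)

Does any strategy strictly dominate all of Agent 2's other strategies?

A strategy is strictly dominant if it gives Agent 2 a strictly higher payoff than every other strategy, against every choice by the opponent.
High strictly dominates: vs High: 4 > each of {2, 1}; vs Medium: 9 > each of {7, 3}; vs Low: 5 > each of {2, 1}.

High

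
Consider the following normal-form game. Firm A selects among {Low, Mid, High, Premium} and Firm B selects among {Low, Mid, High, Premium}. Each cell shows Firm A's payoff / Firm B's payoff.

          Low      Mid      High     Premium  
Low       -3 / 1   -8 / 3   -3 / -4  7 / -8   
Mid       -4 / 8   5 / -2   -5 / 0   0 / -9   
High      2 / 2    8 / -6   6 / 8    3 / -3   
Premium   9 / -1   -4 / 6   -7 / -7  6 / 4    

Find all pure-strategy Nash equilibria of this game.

(High, High)

A profile is a Nash equilibrium when each player is best-responding to the other.
Firm A's best responses — vs Low: Premium (payoff 9); vs Mid: High (payoff 8); vs High: High (payoff 6); vs Premium: Low (payoff 7).
Firm B's best responses — vs Low: Mid (payoff 3); vs Mid: Low (payoff 8); vs High: High (payoff 8); vs Premium: Mid (payoff 6).
The only mutual best response is (High, High); neither player gains by switching there.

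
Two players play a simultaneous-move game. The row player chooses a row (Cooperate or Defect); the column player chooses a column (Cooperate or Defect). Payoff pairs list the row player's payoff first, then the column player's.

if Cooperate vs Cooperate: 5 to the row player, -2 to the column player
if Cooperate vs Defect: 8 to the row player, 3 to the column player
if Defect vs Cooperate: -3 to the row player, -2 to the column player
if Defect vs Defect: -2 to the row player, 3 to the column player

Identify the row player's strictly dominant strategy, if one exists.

Check whether one of the row player's strategies beats all alternatives regardless of what the opponent does.
Cooperate strictly dominates: vs Cooperate: 5 > -3; vs Defect: 8 > -2.

Cooperate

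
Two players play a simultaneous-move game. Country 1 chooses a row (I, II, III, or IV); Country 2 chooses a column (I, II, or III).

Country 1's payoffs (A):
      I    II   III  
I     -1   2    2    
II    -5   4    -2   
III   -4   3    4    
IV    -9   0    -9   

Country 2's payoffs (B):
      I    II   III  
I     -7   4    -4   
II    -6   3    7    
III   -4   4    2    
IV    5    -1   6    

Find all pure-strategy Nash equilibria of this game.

A profile is a Nash equilibrium when each player is best-responding to the other.
Country 1's best responses — vs I: I (payoff -1); vs II: II (payoff 4); vs III: III (payoff 4).
Country 2's best responses — vs I: II (payoff 4); vs II: III (payoff 7); vs III: II (payoff 4); vs IV: III (payoff 6).
No cell has both players best-responding. For instance, Country 1's best reply to I is I, but against I Country 2 prefers II over I.

No pure-strategy Nash equilibrium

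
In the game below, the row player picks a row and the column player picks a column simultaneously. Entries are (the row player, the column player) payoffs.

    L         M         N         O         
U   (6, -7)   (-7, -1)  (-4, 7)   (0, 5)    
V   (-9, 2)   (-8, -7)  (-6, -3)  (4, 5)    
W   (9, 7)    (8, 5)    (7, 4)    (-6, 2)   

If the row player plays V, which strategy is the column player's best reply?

O

With the row player fixed at V, the column player's payoffs are: L → 2, M → -7, N → -3, O → 5.
The maximum is 5, achieved by O.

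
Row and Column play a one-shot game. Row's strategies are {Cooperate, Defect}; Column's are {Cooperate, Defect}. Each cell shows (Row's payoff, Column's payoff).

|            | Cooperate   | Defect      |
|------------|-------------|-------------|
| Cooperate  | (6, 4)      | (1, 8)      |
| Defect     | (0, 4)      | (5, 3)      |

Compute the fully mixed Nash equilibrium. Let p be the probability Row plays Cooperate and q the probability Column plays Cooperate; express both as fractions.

p = 1/5, q = 2/5

In a mixed NE each player is indifferent between their pure strategies, so the opponent's mix sets the indifference.
Column indifferent between Cooperate and Defect: p·4 + (1−p)·4 = p·8 + (1−p)·3 ⟹ 4 + 0p = 3 + 5p ⟹ p = 1/5.
Row indifferent between Cooperate and Defect: q·6 + (1−q)·1 = q·0 + (1−q)·5 ⟹ 1 + 5q = 5 + (-5)q ⟹ q = 2/5.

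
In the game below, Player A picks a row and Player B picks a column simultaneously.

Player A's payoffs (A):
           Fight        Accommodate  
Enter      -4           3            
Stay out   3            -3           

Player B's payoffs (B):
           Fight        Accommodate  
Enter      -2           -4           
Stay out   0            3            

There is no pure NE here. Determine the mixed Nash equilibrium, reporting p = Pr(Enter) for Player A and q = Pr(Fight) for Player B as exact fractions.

In a mixed NE each player is indifferent between their pure strategies, so the opponent's mix sets the indifference.
Player B indifferent between Fight and Accommodate: p·(-2) + (1−p)·0 = p·(-4) + (1−p)·3 ⟹ 0 + (-2)p = 3 + (-7)p ⟹ p = 3/5.
Player A indifferent between Enter and Stay out: q·(-4) + (1−q)·3 = q·3 + (1−q)·(-3) ⟹ 3 + (-7)q = (-3) + 6q ⟹ q = 6/13.

p = 3/5, q = 6/13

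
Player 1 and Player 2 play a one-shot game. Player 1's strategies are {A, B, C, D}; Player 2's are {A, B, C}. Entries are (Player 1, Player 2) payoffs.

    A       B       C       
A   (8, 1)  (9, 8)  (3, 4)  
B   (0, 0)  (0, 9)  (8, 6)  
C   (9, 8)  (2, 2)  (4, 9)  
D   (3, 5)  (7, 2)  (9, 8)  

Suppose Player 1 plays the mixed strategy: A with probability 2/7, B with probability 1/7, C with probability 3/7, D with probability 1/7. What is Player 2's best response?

Player 2's best reply maximizes expected payoff against the mix.
A: (2/7)·1 + (1/7)·0 + (3/7)·8 + (1/7)·5 = 31/7
B: (2/7)·8 + (1/7)·9 + (3/7)·2 + (1/7)·2 = 33/7
C: (2/7)·4 + (1/7)·6 + (3/7)·9 + (1/7)·8 = 7
Highest expected payoff is 7, from C.

C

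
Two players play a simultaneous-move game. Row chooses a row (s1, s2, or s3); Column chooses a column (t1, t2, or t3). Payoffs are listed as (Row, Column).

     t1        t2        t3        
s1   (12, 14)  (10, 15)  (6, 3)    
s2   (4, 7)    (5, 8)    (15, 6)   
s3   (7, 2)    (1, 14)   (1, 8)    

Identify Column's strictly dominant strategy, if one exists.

A strategy is strictly dominant if it gives Column a strictly higher payoff than every other strategy, against every choice by the opponent.
t2 strictly dominates: vs s1: 15 > each of {14, 3}; vs s2: 8 > each of {7, 6}; vs s3: 14 > each of {2, 8}.

t2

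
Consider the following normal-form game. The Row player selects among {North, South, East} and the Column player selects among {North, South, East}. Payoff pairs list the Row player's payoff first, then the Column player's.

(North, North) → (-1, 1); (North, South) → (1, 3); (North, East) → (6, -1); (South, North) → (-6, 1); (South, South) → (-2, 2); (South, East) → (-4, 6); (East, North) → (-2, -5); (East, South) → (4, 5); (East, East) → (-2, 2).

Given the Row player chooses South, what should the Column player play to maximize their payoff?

East

With the Row player fixed at South, the Column player's payoffs are: North → 1, South → 2, East → 6.
The maximum is 6, achieved by East.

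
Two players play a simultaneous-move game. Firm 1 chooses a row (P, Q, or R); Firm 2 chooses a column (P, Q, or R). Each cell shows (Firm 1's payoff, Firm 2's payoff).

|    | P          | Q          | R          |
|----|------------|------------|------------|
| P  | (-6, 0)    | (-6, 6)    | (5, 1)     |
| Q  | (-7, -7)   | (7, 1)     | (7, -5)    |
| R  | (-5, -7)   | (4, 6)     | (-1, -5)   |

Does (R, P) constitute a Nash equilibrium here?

Holding Firm 2 at P: Firm 1 gets -5 from R, versus -6 from P, -7 from Q. No profitable deviation for Firm 1.
Holding Firm 1 at R: Firm 2 gets -7 from P but could get 6 by switching to Q. Firm 2 has a profitable deviation.

No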